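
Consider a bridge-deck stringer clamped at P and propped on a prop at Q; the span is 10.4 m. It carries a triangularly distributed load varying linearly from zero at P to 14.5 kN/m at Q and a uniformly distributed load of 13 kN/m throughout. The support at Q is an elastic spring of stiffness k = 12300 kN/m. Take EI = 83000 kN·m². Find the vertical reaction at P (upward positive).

Take the reaction at Q as the redundant and release it; the primary structure is a cantilever fixed at P.
Free-end deflection of the primary structure under the applied loading (downward +):
  triangular load, peak 14.5 at the free end: 11w₀L⁴/(120EI) = 15549/EI
  UDL 13: wL⁴/(8EI) = 19010/EI
  δ_0 = 34560/EI
Flexibility coefficient — unit upward force at Q: δ_{QQ} = L³/(3EI) = 375/EI.
With EI = 83000 kN·m²: δ_0 = 0.41638 m and δ_{QQ} = 0.004518 m/kN.
Compatibility — the spring shortens by R_Q/k under the reaction it provides: δ_0 − R_Q·δ_{QQ} = R_Q/k. With 1/k = 0.000081 m/kN, R_Q = δ_0 / (δ_{QQ} + 1/k) = 0.41638 / (0.004518 + 0.000081) = 90.54 kN.
Vertical equilibrium: R_P = ΣP − R_Q = 210.6 − 90.54 = 120.1 kN.

R_P = 120.1 kN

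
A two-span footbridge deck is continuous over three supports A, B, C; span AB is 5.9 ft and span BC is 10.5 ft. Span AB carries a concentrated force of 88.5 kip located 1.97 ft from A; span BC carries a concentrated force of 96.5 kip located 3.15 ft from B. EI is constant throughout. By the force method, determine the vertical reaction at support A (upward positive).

R_A = 34.6 kip

Release continuity at B by inserting a hinge; the redundant is the internal moment M_B. The primary structure is two simply-supported spans AB and BC.
Rotations at B on the released spans (each span's end-slope, ×1/EI):
  span AB: point load 88.5 at a = 1.97: Pab(L + a)/(6LEI) = 152.3/EI
  span BC: point load 96.5 at a = 3.15: Pab(L + b)/(6LEI) = 633/EI
  relative rotation θ_0 = (152.3 + 633)/EI = 785.4/EI
A unit hogging moment at B produces rotation L₁/(3EI) + L₂/(3EI) = 5.467/EI.
Slope continuity at B: θ_0 = M_B·5.467/EI, so M_B = 785.4/5.467 = 143.7 kip·ft (hogging).
Span AB, ΣM about A with M_B applied at B: R_B^{AB}·5.9 = 174.3 + 143.7, so R_B^{AB} = 53.9 kip and R_A = 88.5 − 53.9 = 34.6 kip.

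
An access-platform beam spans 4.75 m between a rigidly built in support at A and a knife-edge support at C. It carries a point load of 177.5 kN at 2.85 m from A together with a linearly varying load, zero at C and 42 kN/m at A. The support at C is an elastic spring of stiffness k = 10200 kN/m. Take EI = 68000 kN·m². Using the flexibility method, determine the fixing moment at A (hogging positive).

Release the roller at C. Primary structure: cantilever fixed at A.
Downward deflection at the released point C due to the loads:
  point load 177.5 at a = 2.85: Pa²(3L − a)/(6EI) = 2739/EI
  triangular load, peak 42 at the fixed end: w₀L⁴/(30EI) = 712.7/EI
  δ_0 = 3452/EI
Flexibility coefficient — unit upward force at C: δ_{CC} = L³/(3EI) = 35.72/EI.
With EI = 68000 kN·m²: δ_0 = 0.050765 m and δ_{CC} = 0.000525 m/kN.
Compatibility — the spring shortens by R_C/k under the reaction it provides: δ_0 − R_C·δ_{CC} = R_C/k. With 1/k = 0.000098 m/kN, R_C = δ_0 / (δ_{CC} + 1/k) = 0.050765 / (0.000525 + 0.000098) = 81.43 kN.
Moment equilibrium about A: M_A = Σ(load moments about A) − R_C·L = 663.8 − 81.43×4.75 = 277 kN·m.

M_A = 277 kN·m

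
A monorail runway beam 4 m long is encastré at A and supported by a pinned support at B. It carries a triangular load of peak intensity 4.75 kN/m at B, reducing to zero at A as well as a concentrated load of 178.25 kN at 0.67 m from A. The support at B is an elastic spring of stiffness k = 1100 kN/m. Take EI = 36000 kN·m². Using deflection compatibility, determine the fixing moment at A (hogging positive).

Choose R_B as the redundant. The primary structure is the cantilever fixed at A.
Downward deflection at the released point B due to the loads:
  triangular load, peak 4.75 at the free end: 11w₀L⁴/(120EI) = 111.5/EI
  point load 178.25 at a = 0.67: Pa²(3L − a)/(6EI) = 151.1/EI
  δ_0 = 262.6/EI
Flexibility coefficient — unit upward force at B: δ_{BB} = L³/(3EI) = 21.33/EI.
With EI = 36000 kN·m²: δ_0 = 0.007293 m and δ_{BB} = 0.000593 m/kN.
Compatibility — the spring shortens by R_B/k under the reaction it provides: δ_0 − R_B·δ_{BB} = R_B/k. With 1/k = 0.000909 m/kN, R_B = δ_0 / (δ_{BB} + 1/k) = 0.007293 / (0.000593 + 0.000909) = 4.857 kN.
Moment equilibrium about A: M_A = Σ(load moments about A) − R_B·L = 144.8 − 4.857×4 = 125.3 kN·m.

M_A = 125.3 kN·m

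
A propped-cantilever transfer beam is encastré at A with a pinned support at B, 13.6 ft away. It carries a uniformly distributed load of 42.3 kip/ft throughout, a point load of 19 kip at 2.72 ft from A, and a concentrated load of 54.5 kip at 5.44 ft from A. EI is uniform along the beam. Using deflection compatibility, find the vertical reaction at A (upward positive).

R_A = 420.6 kip

Remove the prop at B; the released (primary) structure is a cantilever built in at A.
Deflection at B on the released cantilever, summing each load's contribution:
  UDL 42.3: wL⁴/(8EI) = 180886/EI
  point load 19 at a = 2.72: Pa²(3L − a)/(6EI) = 892.1/EI
  point load 54.5 at a = 5.44: Pa²(3L − a)/(6EI) = 9505/EI
  δ_0 = 191284/EI
Tip deflection under a unit load at B: L³/(3EI) = 838.5/EI.
Compatibility at B: δ_0 − R_B·δ_{BB} = 0, so R_B = 191284/838.5 = 228.1 kip.
Vertical equilibrium: R_A = ΣP − R_B = 648.8 − 228.1 = 420.6 kip.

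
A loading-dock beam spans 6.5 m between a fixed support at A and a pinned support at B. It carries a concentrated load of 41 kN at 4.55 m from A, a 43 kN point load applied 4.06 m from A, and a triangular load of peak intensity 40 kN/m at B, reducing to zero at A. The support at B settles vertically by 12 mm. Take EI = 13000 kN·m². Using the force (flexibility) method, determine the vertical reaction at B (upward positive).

Take the reaction at B as the redundant and release it; the primary structure is a cantilever fixed at A.
Primary-structure tip deflection at B by superposition:
  point load 41 at a = 4.55: Pa²(3L − a)/(6EI) = 2115/EI
  point load 43 at a = 4.06: Pa²(3L − a)/(6EI) = 1824/EI
  triangular load, peak 40 at the free end: 11w₀L⁴/(120EI) = 6545/EI
  δ_0 = 10484/EI
Flexibility coefficient — unit upward force at B: δ_{BB} = L³/(3EI) = 91.54/EI.
With EI = 13000 kN·m²: δ_0 = 0.80647 m and δ_{BB} = 0.007042 m/kN.
Compatibility — the beam at B must follow the support down by 0.012 m: δ_0 − R_B·δ_{BB} = 0.012, so R_B = (0.80647 − 0.012)/0.007042 = 112.8 kN.

R_B = 112.8 kN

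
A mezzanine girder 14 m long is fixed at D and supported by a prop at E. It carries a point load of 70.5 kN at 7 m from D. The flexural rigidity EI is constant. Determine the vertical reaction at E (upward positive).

R_E = 22.03 kN

Release the roller at E. Primary structure: cantilever fixed at D.
Deflection at E on the released cantilever, summing each load's contribution:
  point load 70.5 at a = 7: Pa²(3L − a)/(6EI) = 20151/EI
Flexibility coefficient — unit upward force at E: δ_{EE} = L³/(3EI) = 914.7/EI.
The prop prevents deflection at E: R_E = δ_0/δ_{EE} = 20151/914.7 = 22.03 kN.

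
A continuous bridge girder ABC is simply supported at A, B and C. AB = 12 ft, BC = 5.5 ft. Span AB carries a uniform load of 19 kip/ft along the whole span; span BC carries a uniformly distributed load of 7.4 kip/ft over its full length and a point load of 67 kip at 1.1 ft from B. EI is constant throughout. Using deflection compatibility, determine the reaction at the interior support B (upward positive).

R_B = 256.9 kip

Release continuity at B by inserting a hinge; the redundant is the internal moment M_B. The primary structure is two simply-supported spans AB and BC.
End slopes at the hinge B, treating each span as simply supported:
  span AB: UDL 19: wL³/(24EI) = 1368/EI
  span BC: UDL 7.4: wL³/(24EI) = 51.3/EI
  span BC: point load 67 at a = 1.1: Pab(L + b)/(6LEI) = 97.28/EI
  relative rotation θ_0 = (1368 + 148.6)/EI = 1517/EI
A unit hogging moment at B produces rotation L₁/(3EI) + L₂/(3EI) = 5.833/EI.
Compatibility: M_B·(L₁+L₂)/(3EI) = θ_0, giving M_B = 260 kip·ft (hogging).
Span AB, ΣM about A with M_B applied at B: R_B^{AB}·12 = 1368 + 260, so R_B^{AB} = 135.7 kip and R_A = 228 − 135.7 = 92.33 kip.
Span BC, ΣM about C: R_B^{BC}·5.5 = 406.7 + 260, so R_B^{BC} = 121.2 kip and R_C = 107.7 − 121.2 = -13.52 kip.
R_B = 135.7 + 121.2 = 256.9 kip.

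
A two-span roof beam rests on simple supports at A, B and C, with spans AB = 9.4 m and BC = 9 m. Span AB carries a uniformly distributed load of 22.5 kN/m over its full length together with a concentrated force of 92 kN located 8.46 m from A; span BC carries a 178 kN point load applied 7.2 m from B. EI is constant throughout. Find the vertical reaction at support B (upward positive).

Insert a hinge at B; M_B is the redundant, and each span becomes simply supported.
End slopes at the hinge B, treating each span as simply supported:
  span AB: UDL 22.5: wL³/(24EI) = 778.7/EI
  span AB: point load 92 at a = 8.46: Pab(L + a)/(6LEI) = 231.7/EI
  span BC: point load 178 at a = 7.2: Pab(L + b)/(6LEI) = 461.4/EI
  relative rotation θ_0 = (1010 + 461.4)/EI = 1472/EI
A unit hogging moment at B produces rotation L₁/(3EI) + L₂/(3EI) = 6.133/EI.
Compatibility: M_B·(L₁+L₂)/(3EI) = θ_0, giving M_B = 240 kN·m (hogging).
Span AB, ΣM about A with M_B applied at B: R_B^{AB}·9.4 = 1772 + 240, so R_B^{AB} = 214.1 kN and R_A = 303.5 − 214.1 = 89.42 kN.
Span BC, ΣM about C: R_B^{BC}·9 = 320.4 + 240, so R_B^{BC} = 62.26 kN and R_C = 178 − 62.26 = 115.7 kN.
R_B = 214.1 + 62.26 = 276.3 kN.

R_B = 276.3 kN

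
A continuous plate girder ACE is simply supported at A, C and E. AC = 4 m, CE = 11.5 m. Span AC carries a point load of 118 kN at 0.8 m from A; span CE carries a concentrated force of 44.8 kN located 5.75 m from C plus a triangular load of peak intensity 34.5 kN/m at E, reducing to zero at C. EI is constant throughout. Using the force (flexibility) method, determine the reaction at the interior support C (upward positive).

R_C = 206.8 kN

Insert a hinge at C; M_C is the redundant, and each span becomes simply supported.
End slopes at the hinge C, treating each span as simply supported:
  span AC: point load 118 at a = 0.8: Pab(L + a)/(6LEI) = 60.42/EI
  span CE: point load 44.8 at a = 5.75: Pab(L + b)/(6LEI) = 370.3/EI
  span CE: triangular load, peak 34.5: 7w₀L³/(360EI) = 1020/EI
  relative rotation θ_0 = (60.42 + 1391)/EI = 1451/EI
A unit hogging moment at C produces rotation L₁/(3EI) + L₂/(3EI) = 5.167/EI.
Compatibility: M_C·(L₁+L₂)/(3EI) = θ_0, giving M_C = 280.8 kN·m (hogging).
Span AC, ΣM about A with M_C applied at C: R_C^{AC}·4 = 94.4 + 280.8, so R_C^{AC} = 93.81 kN and R_A = 118 − 93.81 = 24.19 kN.
Span CE, ΣM about E: R_C^{CE}·11.5 = 1018 + 280.8, so R_C^{CE} = 112.9 kN and R_E = 243.2 − 112.9 = 130.2 kN.
R_C = 93.81 + 112.9 = 206.8 kN.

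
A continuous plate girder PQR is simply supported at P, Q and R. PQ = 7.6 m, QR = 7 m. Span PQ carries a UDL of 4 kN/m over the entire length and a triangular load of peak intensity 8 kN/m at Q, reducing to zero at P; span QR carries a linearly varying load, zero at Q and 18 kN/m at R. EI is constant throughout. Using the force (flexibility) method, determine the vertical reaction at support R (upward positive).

Release continuity at Q by inserting a hinge; the redundant is the internal moment M_Q. The primary structure is two simply-supported spans PQ and QR.
Discontinuity in slope at Q on the released structure — sum the simple-span end rotations:
  span PQ: UDL 4: wL³/(24EI) = 73.16/EI
  span PQ: triangular load, peak 8: w₀L³/(45EI) = 78.04/EI
  span QR: triangular load, peak 18: 7w₀L³/(360EI) = 120/EI
  relative rotation θ_0 = (151.2 + 120)/EI = 271.3/EI
A unit hogging moment at Q produces rotation L₁/(3EI) + L₂/(3EI) = 4.867/EI.
Slope continuity at Q: θ_0 = M_Q·4.867/EI, so M_Q = 271.3/4.867 = 55.74 kN·m (hogging).
Span QR, ΣM about R: R_Q^{QR}·7 = 147 + 55.74, so R_Q^{QR} = 28.96 kN and R_R = 63 − 28.96 = 34.04 kN.

R_R = 34.04 kN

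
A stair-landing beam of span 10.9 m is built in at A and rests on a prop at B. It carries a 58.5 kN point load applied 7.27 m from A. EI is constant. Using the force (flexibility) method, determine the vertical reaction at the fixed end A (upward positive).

Choose R_B as the redundant. The primary structure is the cantilever fixed at A.
Deflection at B on the released cantilever, summing each load's contribution:
  point load 58.5 at a = 7.27: Pa²(3L − a)/(6EI) = 13104/EI
Flexibility coefficient — unit upward force at B: δ_{BB} = L³/(3EI) = 431.7/EI.
The prop prevents deflection at B: R_B = δ_0/δ_{BB} = 13104/431.7 = 30.36 kN.
Vertical equilibrium: R_A = ΣP − R_B = 58.5 − 30.36 = 28.14 kN.

R_A = 28.14 kN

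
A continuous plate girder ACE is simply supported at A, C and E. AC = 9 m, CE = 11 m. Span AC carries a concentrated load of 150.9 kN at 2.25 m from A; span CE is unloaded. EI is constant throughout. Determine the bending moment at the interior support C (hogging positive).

M_C = 71.62 kN·m

Insert a hinge at C; M_C is the redundant, and each span becomes simply supported.
Rotations at C on the released spans (each span's end-slope, ×1/EI):
  span AC: point load 150.9 at a = 2.25: Pab(L + a)/(6LEI) = 477.5/EI
  relative rotation θ_0 = (477.5 + 0)/EI = 477.5/EI
A unit hogging moment at C produces rotation L₁/(3EI) + L₂/(3EI) = 6.667/EI.
Slope continuity at C: θ_0 = M_C·6.667/EI, so M_C = 477.5/6.667 = 71.62 kN·m (hogging).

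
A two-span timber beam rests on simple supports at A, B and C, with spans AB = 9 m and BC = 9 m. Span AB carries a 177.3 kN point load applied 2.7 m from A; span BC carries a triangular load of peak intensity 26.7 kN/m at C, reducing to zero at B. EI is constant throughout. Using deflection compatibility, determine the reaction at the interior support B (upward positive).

Release continuity at B by inserting a hinge; the redundant is the internal moment M_B. The primary structure is two simply-supported spans AB and BC.
End slopes at the hinge B, treating each span as simply supported:
  span AB: point load 177.3 at a = 2.7: Pab(L + a)/(6LEI) = 653.4/EI
  span BC: triangular load, peak 26.7: 7w₀L³/(360EI) = 378.5/EI
  relative rotation θ_0 = (653.4 + 378.5)/EI = 1032/EI
A unit hogging moment at B produces rotation L₁/(3EI) + L₂/(3EI) = 6/EI.
Slope continuity at B: θ_0 = M_B·6/EI, so M_B = 1032/6 = 172 kN·m (hogging).
Span AB, ΣM about A with M_B applied at B: R_B^{AB}·9 = 478.7 + 172, so R_B^{AB} = 72.3 kN and R_A = 177.3 − 72.3 = 105 kN.
Span BC, ΣM about C: R_B^{BC}·9 = 360.4 + 172, so R_B^{BC} = 59.16 kN and R_C = 120.2 − 59.16 = 60.99 kN.
R_B = 72.3 + 59.16 = 131.5 kN.

R_B = 131.5 kN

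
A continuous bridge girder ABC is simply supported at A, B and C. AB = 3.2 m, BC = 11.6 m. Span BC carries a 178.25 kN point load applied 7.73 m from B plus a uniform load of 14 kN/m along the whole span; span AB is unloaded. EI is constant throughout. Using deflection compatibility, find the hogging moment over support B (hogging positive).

Insert a hinge at B; M_B is the redundant, and each span becomes simply supported.
Rotations at B on the released spans (each span's end-slope, ×1/EI):
  span BC: point load 178.25 at a = 7.73: Pab(L + b)/(6LEI) = 1185/EI
  span BC: UDL 14: wL³/(24EI) = 910.5/EI
  relative rotation θ_0 = (0 + 2096)/EI = 2096/EI
A unit hogging moment at B produces rotation L₁/(3EI) + L₂/(3EI) = 4.933/EI.
Compatibility: M_B·(L₁+L₂)/(3EI) = θ_0, giving M_B = 424.8 kN·m (hogging).

M_B = 424.8 kN·m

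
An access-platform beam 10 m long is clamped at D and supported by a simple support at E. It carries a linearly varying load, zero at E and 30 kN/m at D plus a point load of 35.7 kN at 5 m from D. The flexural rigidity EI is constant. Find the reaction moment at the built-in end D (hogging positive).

M_D = 266.9 kN·m

Remove the prop at E; the released (primary) structure is a cantilever built in at D.
Primary-structure tip deflection at E by superposition:
  triangular load, peak 30 at the fixed end: w₀L⁴/(30EI) = 10000/EI
  point load 35.7 at a = 5: Pa²(3L − a)/(6EI) = 3719/EI
  δ_0 = 13719/EI
Flexibility coefficient — unit upward force at E: δ_{EE} = L³/(3EI) = 333.3/EI.
Compatibility at E: δ_0 − R_E·δ_{EE} = 0, so R_E = 13719/333.3 = 41.16 kN.
Moment equilibrium about D: M_D = Σ(load moments about D) − R_E·L = 678.5 − 41.16×10 = 266.9 kN·m.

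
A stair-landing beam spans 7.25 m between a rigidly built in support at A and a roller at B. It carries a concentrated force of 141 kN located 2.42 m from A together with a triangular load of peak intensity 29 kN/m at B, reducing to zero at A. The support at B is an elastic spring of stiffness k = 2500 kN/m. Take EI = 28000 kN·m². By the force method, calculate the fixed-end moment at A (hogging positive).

Choose R_B as the redundant. The primary structure is the cantilever fixed at A.
Free-end deflection of the primary structure under the applied loading (downward +):
  point load 141 at a = 2.42: Pa²(3L − a)/(6EI) = 2660/EI
  triangular load, peak 29 at the free end: 11w₀L⁴/(120EI) = 7344/EI
  δ_0 = 10005/EI
Flexibility coefficient — unit upward force at B: δ_{BB} = L³/(3EI) = 127/EI.
With EI = 28000 kN·m²: δ_0 = 0.35731 m and δ_{BB} = 0.004537 m/kN.
Compatibility — the spring shortens by R_B/k under the reaction it provides: δ_0 − R_B·δ_{BB} = R_B/k. With 1/k = 0.0004 m/kN, R_B = δ_0 / (δ_{BB} + 1/k) = 0.35731 / (0.004537 + 0.0004) = 72.38 kN.
Moment equilibrium about A: M_A = Σ(load moments about A) − R_B·L = 849.3 − 72.38×7.25 = 324.6 kN·m.

M_A = 324.6 kN·m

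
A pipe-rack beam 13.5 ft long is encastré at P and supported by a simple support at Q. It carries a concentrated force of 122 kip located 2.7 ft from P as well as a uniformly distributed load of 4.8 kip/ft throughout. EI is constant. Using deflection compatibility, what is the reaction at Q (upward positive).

Remove the prop at Q; the released (primary) structure is a cantilever built in at P.
Primary-structure tip deflection at Q by superposition:
  point load 122 at a = 2.7: Pa²(3L − a)/(6EI) = 5603/EI
  UDL 4.8: wL⁴/(8EI) = 19929/EI
  δ_0 = 25532/EI
Tip deflection under a unit load at Q: L³/(3EI) = 820.1/EI.
Compatibility at Q: δ_0 − R_Q·δ_{QQ} = 0, so R_Q = 25532/820.1 = 31.13 kip.

R_Q = 31.13 kip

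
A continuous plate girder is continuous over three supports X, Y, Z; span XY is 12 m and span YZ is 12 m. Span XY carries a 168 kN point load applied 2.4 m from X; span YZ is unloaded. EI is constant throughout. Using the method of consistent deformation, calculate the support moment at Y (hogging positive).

M_Y = 96.77 kN·m

Insert a hinge at Y; M_Y is the redundant, and each span becomes simply supported.
End slopes at the hinge Y, treating each span as simply supported:
  span XY: point load 168 at a = 2.4: Pab(L + a)/(6LEI) = 774.1/EI
  relative rotation θ_0 = (774.1 + 0)/EI = 774.1/EI
A unit hogging moment at Y produces rotation L₁/(3EI) + L₂/(3EI) = 8/EI.
Compatibility: M_Y·(L₁+L₂)/(3EI) = θ_0, giving M_Y = 96.77 kN·m (hogging).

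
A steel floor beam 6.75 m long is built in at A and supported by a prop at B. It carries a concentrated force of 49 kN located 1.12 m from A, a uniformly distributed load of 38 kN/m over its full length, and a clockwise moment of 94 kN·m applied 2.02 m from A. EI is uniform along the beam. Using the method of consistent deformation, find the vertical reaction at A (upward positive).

Remove the prop at B; the released (primary) structure is a cantilever built in at A.
Deflection at B on the released cantilever, summing each load's contribution:
  point load 49 at a = 1.12: Pa²(3L − a)/(6EI) = 196/EI
  UDL 38: wL⁴/(8EI) = 9861/EI
  clockwise couple 94 at a = 2.02: M₀a(2L − a)/(2EI) = 1090/EI
  δ_0 = 11147/EI
Tip deflection under a unit load at B: L³/(3EI) = 102.5/EI.
The prop prevents deflection at B: R_B = δ_0/δ_{BB} = 11147/102.5 = 108.7 kN.
Vertical equilibrium: R_A = ΣP − R_B = 305.5 − 108.7 = 196.8 kN.

R_A = 196.8 kN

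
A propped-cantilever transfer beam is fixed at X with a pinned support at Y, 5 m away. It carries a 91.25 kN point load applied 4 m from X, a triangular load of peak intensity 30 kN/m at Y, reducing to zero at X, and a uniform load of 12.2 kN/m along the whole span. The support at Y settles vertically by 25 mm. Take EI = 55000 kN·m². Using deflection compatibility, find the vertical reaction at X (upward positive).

R_X = 131.9 kN

Choose R_Y as the redundant. The primary structure is the cantilever fixed at X.
Deflection at Y on the released cantilever, summing each load's contribution:
  point load 91.25 at a = 4: Pa²(3L − a)/(6EI) = 2677/EI
  triangular load, peak 30 at the free end: 11w₀L⁴/(120EI) = 1719/EI
  UDL 12.2: wL⁴/(8EI) = 953.1/EI
  δ_0 = 5349/EI
Tip deflection under a unit load at Y: L³/(3EI) = 41.67/EI.
With EI = 55000 kN·m²: δ_0 = 0.097246 m and δ_{YY} = 0.000758 m/kN.
Compatibility — the beam at Y must follow the support down by 0.025 m: δ_0 − R_Y·δ_{YY} = 0.025, so R_Y = (0.097246 − 0.025)/0.000758 = 95.37 kN.
Vertical equilibrium: R_X = ΣP − R_Y = 227.2 − 95.37 = 131.9 kN.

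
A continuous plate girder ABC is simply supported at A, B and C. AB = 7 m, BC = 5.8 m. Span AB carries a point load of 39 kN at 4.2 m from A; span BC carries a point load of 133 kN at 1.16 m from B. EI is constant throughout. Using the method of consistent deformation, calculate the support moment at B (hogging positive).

Take M_B as the redundant. Released structure: two simple spans AB and BC with a hinge at B.
End slopes at the hinge B, treating each span as simply supported:
  span AB: point load 39 at a = 4.2: Pab(L + a)/(6LEI) = 122.3/EI
  span BC: point load 133 at a = 1.16: Pab(L + b)/(6LEI) = 214.8/EI
  relative rotation θ_0 = (122.3 + 214.8)/EI = 337.1/EI
A unit hogging moment at B produces rotation L₁/(3EI) + L₂/(3EI) = 4.267/EI.
Slope continuity at B: θ_0 = M_B·4.267/EI, so M_B = 337.1/4.267 = 79 kN·m (hogging).

M_B = 79 kN·m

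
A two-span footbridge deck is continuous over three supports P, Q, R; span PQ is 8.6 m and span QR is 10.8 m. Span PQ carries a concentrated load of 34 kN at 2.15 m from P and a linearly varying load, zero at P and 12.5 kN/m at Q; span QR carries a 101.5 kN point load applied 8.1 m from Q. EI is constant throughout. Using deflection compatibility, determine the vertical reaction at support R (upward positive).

R_R = 65.57 kN

Insert a hinge at Q; M_Q is the redundant, and each span becomes simply supported.
Rotations at Q on the released spans (each span's end-slope, ×1/EI):
  span PQ: point load 34 at a = 2.15: Pab(L + a)/(6LEI) = 98.23/EI
  span PQ: triangular load, peak 12.5: w₀L³/(45EI) = 176.7/EI
  span QR: point load 101.5 at a = 8.1: Pab(L + b)/(6LEI) = 462.5/EI
  relative rotation θ_0 = (274.9 + 462.5)/EI = 737.4/EI
A unit hogging moment at Q produces rotation L₁/(3EI) + L₂/(3EI) = 6.467/EI.
Slope continuity at Q: θ_0 = M_Q·6.467/EI, so M_Q = 737.4/6.467 = 114 kN·m (hogging).
Span QR, ΣM about R: R_Q^{QR}·10.8 = 274.1 + 114, so R_Q^{QR} = 35.93 kN and R_R = 101.5 − 35.93 = 65.57 kN.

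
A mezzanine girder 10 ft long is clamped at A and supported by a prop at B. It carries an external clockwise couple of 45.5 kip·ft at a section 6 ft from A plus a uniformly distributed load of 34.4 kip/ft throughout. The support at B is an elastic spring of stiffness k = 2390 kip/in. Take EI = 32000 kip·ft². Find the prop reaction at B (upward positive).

R_B = 134.3 kip

Release the roller at B. Primary structure: cantilever fixed at A.
Free-end deflection of the primary structure under the applied loading (downward +):
  clockwise couple 45.5 at a = 6: M₀a(2L − a)/(2EI) = 1911/EI
  UDL 34.4: wL⁴/(8EI) = 43000/EI
  δ_0 = 44911/EI
Flexibility coefficient — unit upward force at B: δ_{BB} = L³/(3EI) = 333.3/EI.
With EI = 32000 kip·ft²: δ_0 = 1.4035 ft and δ_{BB} = 0.010417 ft/kip.
Compatibility — the spring shortens by R_B/k under the reaction it provides: δ_0 − R_B·δ_{BB} = R_B/k. With 1/k = 1/(2390×12) ft/kip = 0.000035 ft/kip, R_B = δ_0 / (δ_{BB} + 1/k) = 1.4035 / (0.010417 + 0.000035) = 134.3 kip.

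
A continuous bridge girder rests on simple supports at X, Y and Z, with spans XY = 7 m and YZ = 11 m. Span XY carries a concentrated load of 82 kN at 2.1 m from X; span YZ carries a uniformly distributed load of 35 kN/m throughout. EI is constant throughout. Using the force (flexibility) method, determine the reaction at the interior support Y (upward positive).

Insert a hinge at Y; M_Y is the redundant, and each span becomes simply supported.
Rotations at Y on the released spans (each span's end-slope, ×1/EI):
  span XY: point load 82 at a = 2.1: Pab(L + a)/(6LEI) = 182.8/EI
  span YZ: UDL 35: wL³/(24EI) = 1941/EI
  relative rotation θ_0 = (182.8 + 1941)/EI = 2124/EI
A unit hogging moment at Y produces rotation L₁/(3EI) + L₂/(3EI) = 6/EI.
Slope continuity at Y: θ_0 = M_Y·6/EI, so M_Y = 2124/6 = 354 kN·m (hogging).
Span XY, ΣM about X with M_Y applied at Y: R_Y^{XY}·7 = 172.2 + 354, so R_Y^{XY} = 75.17 kN and R_X = 82 − 75.17 = 6.832 kN.
Span YZ, ΣM about Z: R_Y^{YZ}·11 = 2118 + 354, so R_Y^{YZ} = 224.7 kN and R_Z = 385 − 224.7 = 160.3 kN.
R_Y = 75.17 + 224.7 = 299.8 kN.

R_Y = 299.8 kN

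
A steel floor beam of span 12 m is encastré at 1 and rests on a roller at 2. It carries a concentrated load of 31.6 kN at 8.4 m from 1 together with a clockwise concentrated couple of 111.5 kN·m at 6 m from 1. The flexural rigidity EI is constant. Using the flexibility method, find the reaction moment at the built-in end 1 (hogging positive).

Release the roller at 2. Primary structure: cantilever fixed at 1.
Free-end deflection of the primary structure under the applied loading (downward +):
  point load 31.6 at a = 8.4: Pa²(3L − a)/(6EI) = 10257/EI
  clockwise couple 111.5 at a = 6: M₀a(2L − a)/(2EI) = 6021/EI
  δ_0 = 16278/EI
Flexibility coefficient — unit upward force at 2: δ_{22} = L³/(3EI) = 576/EI.
Compatibility at 2: δ_0 − R_2·δ_{22} = 0, so R_2 = 16278/576 = 28.26 kN.
Moment equilibrium about 1: M_1 = Σ(load moments about 1) − R_2·L = 376.9 − 28.26×12 = 37.82 kN·m.

M_1 = 37.82 kN·m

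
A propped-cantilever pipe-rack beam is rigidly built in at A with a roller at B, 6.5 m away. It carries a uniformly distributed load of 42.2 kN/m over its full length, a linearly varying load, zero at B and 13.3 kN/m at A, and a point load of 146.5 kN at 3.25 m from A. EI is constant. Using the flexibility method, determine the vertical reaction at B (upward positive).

Take the reaction at B as the redundant and release it; the primary structure is a cantilever fixed at A.
Downward deflection at the released point B due to the loads:
  UDL 42.2: wL⁴/(8EI) = 9416/EI
  triangular load, peak 13.3 at the fixed end: w₀L⁴/(30EI) = 791.4/EI
  point load 146.5 at a = 3.25: Pa²(3L − a)/(6EI) = 4191/EI
  δ_0 = 14398/EI
Flexibility coefficient — unit upward force at B: δ_{BB} = L³/(3EI) = 91.54/EI.
Compatibility at B: δ_0 − R_B·δ_{BB} = 0, so R_B = 14398/91.54 = 157.3 kN.

R_B = 157.3 kN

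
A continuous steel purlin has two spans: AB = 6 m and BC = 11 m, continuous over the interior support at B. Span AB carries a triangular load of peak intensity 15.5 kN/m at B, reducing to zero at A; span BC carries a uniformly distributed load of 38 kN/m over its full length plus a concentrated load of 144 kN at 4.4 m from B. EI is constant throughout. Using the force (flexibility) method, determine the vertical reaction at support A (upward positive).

R_A = -81.47 kN

Release continuity at B by inserting a hinge; the redundant is the internal moment M_B. The primary structure is two simply-supported spans AB and BC.
Rotations at B on the released spans (each span's end-slope, ×1/EI):
  span AB: triangular load, peak 15.5: w₀L³/(45EI) = 74.4/EI
  span BC: UDL 38: wL³/(24EI) = 2107/EI
  span BC: point load 144 at a = 4.4: Pab(L + b)/(6LEI) = 1115/EI
  relative rotation θ_0 = (74.4 + 3223)/EI = 3297/EI
A unit hogging moment at B produces rotation L₁/(3EI) + L₂/(3EI) = 5.667/EI.
Slope continuity at B: θ_0 = M_B·5.667/EI, so M_B = 3297/5.667 = 581.8 kN·m (hogging).
Span AB, ΣM about A with M_B applied at B: R_B^{AB}·6 = 186 + 581.8, so R_B^{AB} = 128 kN and R_A = 46.5 − 128 = -81.47 kN.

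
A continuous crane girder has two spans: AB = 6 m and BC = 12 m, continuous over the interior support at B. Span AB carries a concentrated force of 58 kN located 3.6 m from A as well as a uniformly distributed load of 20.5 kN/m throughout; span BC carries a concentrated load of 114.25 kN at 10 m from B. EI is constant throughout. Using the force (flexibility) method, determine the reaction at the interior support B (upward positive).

R_B = 147.1 kN

Insert a hinge at B; M_B is the redundant, and each span becomes simply supported.
Discontinuity in slope at B on the released structure — sum the simple-span end rotations:
  span AB: point load 58 at a = 3.6: Pab(L + a)/(6LEI) = 133.6/EI
  span AB: UDL 20.5: wL³/(24EI) = 184.5/EI
  span BC: point load 114.25 at a = 10: Pab(L + b)/(6LEI) = 444.3/EI
  relative rotation θ_0 = (318.1 + 444.3)/EI = 762.4/EI
A unit hogging moment at B produces rotation L₁/(3EI) + L₂/(3EI) = 6/EI.
Compatibility: M_B·(L₁+L₂)/(3EI) = θ_0, giving M_B = 127.1 kN·m (hogging).
Span AB, ΣM about A with M_B applied at B: R_B^{AB}·6 = 577.8 + 127.1, so R_B^{AB} = 117.5 kN and R_A = 181 − 117.5 = 63.52 kN.
Span BC, ΣM about C: R_B^{BC}·12 = 228.5 + 127.1, so R_B^{BC} = 29.63 kN and R_C = 114.2 − 29.63 = 84.62 kN.
R_B = 117.5 + 29.63 = 147.1 kN.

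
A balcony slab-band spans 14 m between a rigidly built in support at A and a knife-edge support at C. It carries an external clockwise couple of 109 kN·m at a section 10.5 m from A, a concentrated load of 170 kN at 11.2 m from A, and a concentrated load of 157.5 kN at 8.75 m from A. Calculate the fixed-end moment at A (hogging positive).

M_A = 539.5 kN·m

Take the reaction at C as the redundant and release it; the primary structure is a cantilever fixed at A.
Primary-structure tip deflection at C by superposition:
  clockwise couple 109 at a = 10.5: M₀a(2L − a)/(2EI) = 10014/EI
  point load 170 at a = 11.2: Pa²(3L − a)/(6EI) = 109467/EI
  point load 157.5 at a = 8.75: Pa²(3L − a)/(6EI) = 66825/EI
  δ_0 = 186306/EI
Flexibility coefficient — unit upward force at C: δ_{CC} = L³/(3EI) = 914.7/EI.
Compatibility at C: δ_0 − R_C·δ_{CC} = 0, so R_C = 186306/914.7 = 203.7 kN.
Moment equilibrium about A: M_A = Σ(load moments about A) − R_C·L = 3391 − 203.7×14 = 539.5 kN·m.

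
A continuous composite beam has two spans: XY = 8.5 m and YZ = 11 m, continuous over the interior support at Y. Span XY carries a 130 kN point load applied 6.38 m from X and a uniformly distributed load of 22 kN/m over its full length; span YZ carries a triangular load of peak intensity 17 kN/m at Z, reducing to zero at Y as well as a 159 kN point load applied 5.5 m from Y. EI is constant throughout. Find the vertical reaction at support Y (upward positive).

Insert a hinge at Y; M_Y is the redundant, and each span becomes simply supported.
End slopes at the hinge Y, treating each span as simply supported:
  span XY: point load 130 at a = 6.38: Pab(L + a)/(6LEI) = 513/EI
  span XY: UDL 22: wL³/(24EI) = 562.9/EI
  span YZ: triangular load, peak 17: 7w₀L³/(360EI) = 440/EI
  span YZ: point load 159 at a = 5.5: Pab(L + b)/(6LEI) = 1202/EI
  relative rotation θ_0 = (1076 + 1642)/EI = 2718/EI
A unit hogging moment at Y produces rotation L₁/(3EI) + L₂/(3EI) = 6.5/EI.
Compatibility: M_Y·(L₁+L₂)/(3EI) = θ_0, giving M_Y = 418.2 kN·m (hogging).
Span XY, ΣM about X with M_Y applied at Y: R_Y^{XY}·8.5 = 1624 + 418.2, so R_Y^{XY} = 240.3 kN and R_X = 317 − 240.3 = 76.72 kN.
Span YZ, ΣM about Z: R_Y^{YZ}·11 = 1217 + 418.2, so R_Y^{YZ} = 148.7 kN and R_Z = 252.5 − 148.7 = 103.8 kN.
R_Y = 240.3 + 148.7 = 389 kN.

R_Y = 389 kN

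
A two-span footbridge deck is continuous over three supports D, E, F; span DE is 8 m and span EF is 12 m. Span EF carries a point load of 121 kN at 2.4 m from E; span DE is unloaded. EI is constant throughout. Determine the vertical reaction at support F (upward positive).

Insert a hinge at E; M_E is the redundant, and each span becomes simply supported.
Discontinuity in slope at E on the released structure — sum the simple-span end rotations:
  span EF: point load 121 at a = 2.4: Pab(L + b)/(6LEI) = 836.4/EI
  relative rotation θ_0 = (0 + 836.4)/EI = 836.4/EI
A unit hogging moment at E produces rotation L₁/(3EI) + L₂/(3EI) = 6.667/EI.
Compatibility: M_E·(L₁+L₂)/(3EI) = θ_0, giving M_E = 125.5 kN·m (hogging).
Span EF, ΣM about F: R_E^{EF}·12 = 1162 + 125.5, so R_E^{EF} = 107.3 kN and R_F = 121 − 107.3 = 13.75 kN.

R_F = 13.75 kN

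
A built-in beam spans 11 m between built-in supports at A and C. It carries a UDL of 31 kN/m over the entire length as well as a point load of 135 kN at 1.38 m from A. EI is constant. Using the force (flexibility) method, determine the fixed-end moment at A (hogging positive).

Take the two fixed-end moments M_A, M_C as redundants; the released structure is the simple span AC.
Simple-span end rotations at A and C under the given loads:
  at A: UDL 31: wL³/(24EI) = 1719/EI
  at C: UDL 31: wL³/(24EI) = 1719/EI
  at A: point load 135 at a = 1.38: Pab(L + b)/(6LEI) = 559.9/EI
  at C: point load 135 at a = 1.38: Pab(L + a)/(6LEI) = 336.2/EI
  θ_A0 = 2279/EI,  θ_C0 = 2055/EI
Flexibility coefficients: a unit moment at one end gives L/(3EI) there and L/(6EI) at the far end, so f₁₁ = f₂₂ = 3.667/EI and f₁₂ = f₂₁ = 1.833/EI.
Compatibility — zero rotation at each built-in end:
  3.667 M_A + 1.833 M_C = 2279
  1.833 M_A + 3.667 M_C = 2055
Solving the pair gives M_A = 455.1 kN·m and M_C = 333 kN·m (hogging).

M_A = 455.1 kN·m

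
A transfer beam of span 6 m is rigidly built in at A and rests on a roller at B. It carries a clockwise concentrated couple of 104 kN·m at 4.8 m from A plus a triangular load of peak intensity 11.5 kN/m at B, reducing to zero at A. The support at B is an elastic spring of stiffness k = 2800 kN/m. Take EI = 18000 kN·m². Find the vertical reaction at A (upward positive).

R_A = -5.834 kN

Choose R_B as the redundant. The primary structure is the cantilever fixed at A.
Deflection at B on the released cantilever, summing each load's contribution:
  clockwise couple 104 at a = 4.8: M₀a(2L − a)/(2EI) = 1797/EI
  triangular load, peak 11.5 at the free end: 11w₀L⁴/(120EI) = 1366/EI
  δ_0 = 3163/EI
Tip deflection under a unit load at B: L³/(3EI) = 72/EI.
With EI = 18000 kN·m²: δ_0 = 0.17574 m and δ_{BB} = 0.004 m/kN.
Compatibility — the spring shortens by R_B/k under the reaction it provides: δ_0 − R_B·δ_{BB} = R_B/k. With 1/k = 0.000357 m/kN, R_B = δ_0 / (δ_{BB} + 1/k) = 0.17574 / (0.004 + 0.000357) = 40.33 kN.
Vertical equilibrium: R_A = ΣP − R_B = 34.5 − 40.33 = -5.834 kN.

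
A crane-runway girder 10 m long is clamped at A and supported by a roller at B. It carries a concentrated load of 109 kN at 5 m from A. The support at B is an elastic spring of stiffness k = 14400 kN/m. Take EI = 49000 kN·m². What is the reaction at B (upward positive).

R_B = 33.72 kN

Take the reaction at B as the redundant and release it; the primary structure is a cantilever fixed at A.
Deflection at B on the released cantilever, summing each load's contribution:
  point load 109 at a = 5: Pa²(3L − a)/(6EI) = 11354/EI
Tip deflection under a unit load at B: L³/(3EI) = 333.3/EI.
With EI = 49000 kN·m²: δ_0 = 0.23172 m and δ_{BB} = 0.006803 m/kN.
Compatibility — the spring shortens by R_B/k under the reaction it provides: δ_0 − R_B·δ_{BB} = R_B/k. With 1/k = 0.000069 m/kN, R_B = δ_0 / (δ_{BB} + 1/k) = 0.23172 / (0.006803 + 0.000069) = 33.72 kN.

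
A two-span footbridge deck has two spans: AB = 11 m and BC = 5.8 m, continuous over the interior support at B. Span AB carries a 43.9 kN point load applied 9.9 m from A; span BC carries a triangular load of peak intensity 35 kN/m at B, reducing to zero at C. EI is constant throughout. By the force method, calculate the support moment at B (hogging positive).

M_B = 54.13 kN·m

Release continuity at B by inserting a hinge; the redundant is the internal moment M_B. The primary structure is two simply-supported spans AB and BC.
Rotations at B on the released spans (each span's end-slope, ×1/EI):
  span AB: point load 43.9 at a = 9.9: Pab(L + a)/(6LEI) = 151.4/EI
  span BC: triangular load, peak 35: w₀L³/(45EI) = 151.8/EI
  relative rotation θ_0 = (151.4 + 151.8)/EI = 303.1/EI
A unit hogging moment at B produces rotation L₁/(3EI) + L₂/(3EI) = 5.6/EI.
Compatibility: M_B·(L₁+L₂)/(3EI) = θ_0, giving M_B = 54.13 kN·m (hogging).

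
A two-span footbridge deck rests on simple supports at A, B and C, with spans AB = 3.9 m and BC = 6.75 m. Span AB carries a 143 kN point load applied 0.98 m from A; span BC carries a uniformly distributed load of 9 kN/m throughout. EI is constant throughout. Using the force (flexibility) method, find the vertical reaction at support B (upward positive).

Release continuity at B by inserting a hinge; the redundant is the internal moment M_B. The primary structure is two simply-supported spans AB and BC.
End slopes at the hinge B, treating each span as simply supported:
  span AB: point load 143 at a = 0.98: Pab(L + a)/(6LEI) = 85.34/EI
  span BC: UDL 9: wL³/(24EI) = 115.3/EI
  relative rotation θ_0 = (85.34 + 115.3)/EI = 200.7/EI
A unit hogging moment at B produces rotation L₁/(3EI) + L₂/(3EI) = 3.55/EI.
Compatibility: M_B·(L₁+L₂)/(3EI) = θ_0, giving M_B = 56.53 kN·m (hogging).
Span AB, ΣM about A with M_B applied at B: R_B^{AB}·3.9 = 140.1 + 56.53, so R_B^{AB} = 50.43 kN and R_A = 143 − 50.43 = 92.57 kN.
Span BC, ΣM about C: R_B^{BC}·6.75 = 205 + 56.53, so R_B^{BC} = 38.75 kN and R_C = 60.75 − 38.75 = 22 kN.
R_B = 50.43 + 38.75 = 89.18 kN.

R_B = 89.18 kN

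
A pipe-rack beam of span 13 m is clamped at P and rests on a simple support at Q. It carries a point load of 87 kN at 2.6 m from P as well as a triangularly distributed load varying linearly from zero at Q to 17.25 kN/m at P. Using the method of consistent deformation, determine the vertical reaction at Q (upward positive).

R_Q = 27.3 kN

Take the reaction at Q as the redundant and release it; the primary structure is a cantilever fixed at P.
Primary-structure tip deflection at Q by superposition:
  point load 87 at a = 2.6: Pa²(3L − a)/(6EI) = 3568/EI
  triangular load, peak 17.25 at the fixed end: w₀L⁴/(30EI) = 16423/EI
  δ_0 = 19991/EI
Flexibility coefficient — unit upward force at Q: δ_{QQ} = L³/(3EI) = 732.3/EI.
The prop prevents deflection at Q: R_Q = δ_0/δ_{QQ} = 19991/732.3 = 27.3 kN.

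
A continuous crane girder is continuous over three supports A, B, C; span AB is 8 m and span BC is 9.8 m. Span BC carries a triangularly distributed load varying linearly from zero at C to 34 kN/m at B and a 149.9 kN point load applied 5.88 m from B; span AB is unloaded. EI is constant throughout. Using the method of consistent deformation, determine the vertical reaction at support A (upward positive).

Take M_B as the redundant. Released structure: two simple spans AB and BC with a hinge at B.
Discontinuity in slope at B on the released structure — sum the simple-span end rotations:
  span BC: triangular load, peak 34: w₀L³/(45EI) = 711.1/EI
  span BC: point load 149.9 at a = 5.88: Pab(L + b)/(6LEI) = 806.2/EI
  relative rotation θ_0 = (0 + 1517)/EI = 1517/EI
A unit hogging moment at B produces rotation L₁/(3EI) + L₂/(3EI) = 5.933/EI.
Slope continuity at B: θ_0 = M_B·5.933/EI, so M_B = 1517/5.933 = 255.7 kN·m (hogging).
Span AB, ΣM about A with M_B applied at B: R_B^{AB}·8 = 0 + 255.7, so R_B^{AB} = 31.97 kN and R_A = 0 − 31.97 = -31.97 kN.

R_A = -31.97 kN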